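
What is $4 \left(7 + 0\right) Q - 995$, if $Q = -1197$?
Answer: $-34511$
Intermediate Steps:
$4 \left(7 + 0\right) Q - 995 = 4 \left(7 + 0\right) \left(-1197\right) - 995 = 4 \cdot 7 \left(-1197\right) - 995 = 28 \left(-1197\right) - 995 = -33516 - 995 = -34511$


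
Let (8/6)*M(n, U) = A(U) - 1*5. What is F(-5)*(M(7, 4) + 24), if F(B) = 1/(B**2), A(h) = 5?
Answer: 24/25 ≈ 0.96000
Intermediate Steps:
M(n, U) = 0 (M(n, U) = 3*(5 - 1*5)/4 = 3*(5 - 5)/4 = (3/4)*0 = 0)
F(B) = B**(-2)
F(-5)*(M(7, 4) + 24) = (0 + 24)/(-5)**2 = (1/25)*24 = 24/25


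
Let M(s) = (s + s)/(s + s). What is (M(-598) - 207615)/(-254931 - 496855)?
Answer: 103807/375893 ≈ 0.27616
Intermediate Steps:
M(s) = 1 (M(s) = (2*s)/((2*s)) = (2*s)*(1/(2*s)) = 1)
(M(-598) - 207615)/(-254931 - 496855) = (1 - 207615)/(-254931 - 496855) = -207614/(-751786) = -207614*(-1/751786) = 103807/375893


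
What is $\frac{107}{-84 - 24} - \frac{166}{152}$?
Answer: $- \frac{2137}{1026} \approx -2.0828$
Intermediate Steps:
$\frac{107}{-84 - 24} - \frac{166}{152} = \frac{107}{-108} - \frac{83}{76} = 107 \left(- \frac{1}{108}\right) - \frac{83}{76} = - \frac{107}{108} - \frac{83}{76} = - \frac{2137}{1026}$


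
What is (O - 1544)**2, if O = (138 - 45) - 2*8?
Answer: 2152089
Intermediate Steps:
O = 77 (O = 93 - 16 = 77)
(O - 1544)**2 = (77 - 1544)**2 = (-1467)**2 = 2152089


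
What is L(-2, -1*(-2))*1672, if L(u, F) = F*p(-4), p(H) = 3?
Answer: 10032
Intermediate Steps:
L(u, F) = 3*F (L(u, F) = F*3 = 3*F)
L(-2, -1*(-2))*1672 = (3*(-1*(-2)))*1672 = (3*2)*1672 = 6*1672 = 10032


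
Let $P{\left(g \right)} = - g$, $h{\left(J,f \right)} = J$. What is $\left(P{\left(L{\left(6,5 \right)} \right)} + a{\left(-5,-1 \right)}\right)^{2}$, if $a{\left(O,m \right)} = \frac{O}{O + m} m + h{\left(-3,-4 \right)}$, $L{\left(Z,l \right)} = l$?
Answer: $\frac{2809}{36} \approx 78.028$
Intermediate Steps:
$a{\left(O,m \right)} = -3 + \frac{O m}{O + m}$ ($a{\left(O,m \right)} = \frac{O}{O + m} m - 3 = \frac{O m}{O + m} - 3 = -3 + \frac{O m}{O + m}$)
$\left(P{\left(L{\left(6,5 \right)} \right)} + a{\left(-5,-1 \right)}\right)^{2} = \left(\left(-1\right) 5 + \frac{\left(-3\right) \left(-5\right) - -3 - -5}{-5 - 1}\right)^{2} = \left(-5 + \frac{15 + 3 + 5}{-6}\right)^{2} = \left(-5 - \frac{23}{6}\right)^{2} = \left(- \frac{53}{6}\right)^{2} = \frac{2809}{36}$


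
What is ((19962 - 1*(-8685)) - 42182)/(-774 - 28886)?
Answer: 2707/5932 ≈ 0.45634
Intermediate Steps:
((19962 - 1*(-8685)) - 42182)/(-774 - 28886) = ((19962 + 8685) - 42182)/(-29660) = (28647 - 42182)*(-1/29660) = -13535*(-1/29660) = 2707/5932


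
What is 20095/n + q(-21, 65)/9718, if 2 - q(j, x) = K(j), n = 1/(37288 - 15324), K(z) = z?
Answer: 4289200424463/9718 ≈ 4.4137e+8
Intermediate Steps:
n = 1/21964 ≈ 4.5529e-5
q(j, x) = 2 - j
20095/n + q(-21, 65)/9718 = 20095/(1/21964) + (2 - 1*(-21))/9718 = 20095*21964 + (2 + 21)*(1/9718) = 441366580 + 23*(1/9718) = 441366580 + 23/9718 = 4289200424463/9718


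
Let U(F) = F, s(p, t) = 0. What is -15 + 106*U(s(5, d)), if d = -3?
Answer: -15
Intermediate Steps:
-15 + 106*U(s(5, d)) = -15 + 106*0 = -15 + 0 = -15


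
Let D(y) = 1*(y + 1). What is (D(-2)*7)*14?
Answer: -98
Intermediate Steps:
D(y) = 1 + y (D(y) = 1*(1 + y) = 1 + y)
(D(-2)*7)*14 = ((1 - 2)*7)*14 = -1*7*14 = -7*14 = -98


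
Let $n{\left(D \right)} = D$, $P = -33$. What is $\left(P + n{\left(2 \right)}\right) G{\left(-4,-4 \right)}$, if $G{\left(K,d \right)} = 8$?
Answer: $-248$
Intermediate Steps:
$\left(P + n{\left(2 \right)}\right) G{\left(-4,-4 \right)} = \left(-33 + 2\right) 8 = \left(-31\right) 8 = -248$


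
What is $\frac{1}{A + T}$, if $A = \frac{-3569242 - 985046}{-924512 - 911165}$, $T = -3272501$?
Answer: $- \frac{1835677}{6007250263889} \approx -3.0558 \cdot 10^{-7}$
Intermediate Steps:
$A = \frac{4554288}{1835677}$ ($A = - \frac{4554288}{-1835677} = \left(-4554288\right) \left(- \frac{1}{1835677}\right) = \frac{4554288}{1835677} \approx 2.481$)
$\frac{1}{A + T} = \frac{1}{\frac{4554288}{1835677} - 3272501} = \frac{1}{- \frac{6007250263889}{1835677}} = - \frac{1835677}{6007250263889}$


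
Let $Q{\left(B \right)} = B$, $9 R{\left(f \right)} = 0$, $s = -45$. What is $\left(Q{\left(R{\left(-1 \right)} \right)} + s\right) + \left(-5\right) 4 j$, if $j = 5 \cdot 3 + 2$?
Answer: $-385$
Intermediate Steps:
$R{\left(f \right)} = 0$ ($R{\left(f \right)} = \frac{1}{9} \cdot 0 = 0$)
$j = 17$ ($j = 15 + 2 = 17$)
$\left(Q{\left(R{\left(-1 \right)} \right)} + s\right) + \left(-5\right) 4 j = \left(0 - 45\right) + \left(-5\right) 4 \cdot 17 = -45 - 340 = -385$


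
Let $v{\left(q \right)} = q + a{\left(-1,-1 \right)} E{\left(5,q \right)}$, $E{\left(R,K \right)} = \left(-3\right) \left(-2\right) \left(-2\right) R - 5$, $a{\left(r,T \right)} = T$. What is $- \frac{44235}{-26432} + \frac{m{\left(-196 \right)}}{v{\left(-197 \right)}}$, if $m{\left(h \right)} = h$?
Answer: $\frac{2754923}{872256} \approx 3.1584$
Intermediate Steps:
$E{\left(R,K \right)} = -5 - 12 R$ ($E{\left(R,K \right)} = 6 \left(-2\right) R - 5 = - 12 R - 5 = -5 - 12 R$)
$v{\left(q \right)} = 65 + q$ ($v{\left(q \right)} = q - \left(-5 - 60\right) = q - -65 = q + 65 = 65 + q$)
$- \frac{44235}{-26432} + \frac{m{\left(-196 \right)}}{v{\left(-197 \right)}} = - \frac{44235}{-26432} - \frac{196}{65 - 197} = \left(-44235\right) \left(- \frac{1}{26432}\right) - \frac{196}{-132} = \frac{44235}{26432} - - \frac{49}{33} = \frac{44235}{26432} + \frac{49}{33} = \frac{2754923}{872256}$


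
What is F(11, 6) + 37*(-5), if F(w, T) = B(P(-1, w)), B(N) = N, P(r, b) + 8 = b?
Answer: -182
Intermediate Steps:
P(r, b) = -8 + b
F(w, T) = -8 + w
F(11, 6) + 37*(-5) = (-8 + 11) + 37*(-5) = 3 - 185 = -182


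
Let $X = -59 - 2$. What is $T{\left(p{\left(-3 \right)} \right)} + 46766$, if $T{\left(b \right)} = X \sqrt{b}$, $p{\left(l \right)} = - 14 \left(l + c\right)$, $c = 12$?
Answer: $46766 - 183 i \sqrt{14} \approx 46766.0 - 684.72 i$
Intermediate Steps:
$X = -61$
$p{\left(l \right)} = -168 - 14 l$ ($p{\left(l \right)} = - 14 \left(l + 12\right) = - 14 \left(12 + l\right) = -168 - 14 l$)
$T{\left(b \right)} = - 61 \sqrt{b}$
$T{\left(p{\left(-3 \right)} \right)} + 46766 = - 61 \sqrt{-168 - -42} + 46766 = - 61 \sqrt{-168 + 42} + 46766 = - 61 \sqrt{-126} + 46766 = - 61 \cdot 3 i \sqrt{14} + 46766 = - 183 i \sqrt{14} + 46766 = 46766 - 183 i \sqrt{14}$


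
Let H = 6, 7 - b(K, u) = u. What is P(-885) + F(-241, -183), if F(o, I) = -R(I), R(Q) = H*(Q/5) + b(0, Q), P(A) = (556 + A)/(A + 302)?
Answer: 87929/2915 ≈ 30.164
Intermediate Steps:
b(K, u) = 7 - u
P(A) = (556 + A)/(302 + A)
R(Q) = 7 + Q/5 (R(Q) = 6*(Q/5) + (7 - Q) = 6*Q/5 + (7 - Q) = 7 + Q/5)
F(o, I) = -7 - I/5 (F(o, I) = -(7 + I/5) = -7 - I/5)
P(-885) + F(-241, -183) = (556 - 885)/(302 - 885) + (-7 - 1/5*(-183)) = -329/(-583) + (-7 + 183/5) = -1/583*(-329) + 148/5 = 329/583 + 148/5 = 87929/2915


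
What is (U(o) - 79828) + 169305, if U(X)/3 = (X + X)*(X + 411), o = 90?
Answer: 360017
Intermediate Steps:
U(X) = 6*X*(411 + X) (U(X) = 3*((X + X)*(X + 411)) = 3*((2*X)*(411 + X)) = 3*(2*X*(411 + X)) = 6*X*(411 + X))
(U(o) - 79828) + 169305 = (6*90*(411 + 90) - 79828) + 169305 = (6*90*501 - 79828) + 169305 = (270540 - 79828) + 169305 = 190712 + 169305 = 360017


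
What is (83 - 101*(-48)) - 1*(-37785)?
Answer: 42716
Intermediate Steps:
(83 - 101*(-48)) - 1*(-37785) = (83 + 4848) + 37785 = 4931 + 37785 = 42716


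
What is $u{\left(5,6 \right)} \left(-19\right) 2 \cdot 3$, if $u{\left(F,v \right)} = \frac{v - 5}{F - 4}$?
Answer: $-114$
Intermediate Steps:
$u{\left(F,v \right)} = \frac{-5 + v}{-4 + F}$
$u{\left(5,6 \right)} \left(-19\right) 2 \cdot 3 = \frac{-5 + 6}{-4 + 5} \left(-19\right) 2 \cdot 3 = 1^{-1} \cdot 1 \left(-19\right) 6 = 1 \cdot 1 \left(-19\right) 6 = 1 \left(-19\right) 6 = \left(-19\right) 6 = -114$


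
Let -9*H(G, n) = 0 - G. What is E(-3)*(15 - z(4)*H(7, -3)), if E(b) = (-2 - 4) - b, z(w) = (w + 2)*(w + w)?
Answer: 67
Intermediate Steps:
z(w) = 2*w*(2 + w) (z(w) = (2 + w)*(2*w) = 2*w*(2 + w))
H(G, n) = G/9 (H(G, n) = -(0 - G)/9 = -(-1)*G/9 = G/9)
E(b) = -6 - b
E(-3)*(15 - z(4)*H(7, -3)) = (-6 - 1*(-3))*(15 - 2*4*(2 + 4)*(⅑)*7) = (-6 + 3)*(15 - 2*4*6*7/9) = -3*(15 - 48*7/9) = -3*(15 - 1*112/3) = -3*(15 - 112/3) = -3*(-67/3) = 67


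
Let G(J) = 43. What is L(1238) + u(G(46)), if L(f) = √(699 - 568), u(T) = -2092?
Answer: -2092 + √131 ≈ -2080.6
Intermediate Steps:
L(f) = √131
L(1238) + u(G(46)) = √131 - 2092 = -2092 + √131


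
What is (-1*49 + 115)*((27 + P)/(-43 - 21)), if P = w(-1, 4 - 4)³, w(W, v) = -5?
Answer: 1617/16 ≈ 101.06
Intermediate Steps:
P = -125 (P = (-5)³ = -125)
(-1*49 + 115)*((27 + P)/(-43 - 21)) = (-1*49 + 115)*((27 - 125)/(-43 - 21)) = (-49 + 115)*(-98/(-64)) = 66*(-98*(-1/64)) = 66*(49/32) = 1617/16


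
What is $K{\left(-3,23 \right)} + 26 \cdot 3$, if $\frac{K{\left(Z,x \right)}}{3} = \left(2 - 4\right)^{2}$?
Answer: $90$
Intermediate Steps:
$K{\left(Z,x \right)} = 12$ ($K{\left(Z,x \right)} = 3 \left(2 - 4\right)^{2} = 3 \left(-2\right)^{2} = 3 \cdot 4 = 12$)
$K{\left(-3,23 \right)} + 26 \cdot 3 = 12 + 26 \cdot 3 = 12 + 78 = 90$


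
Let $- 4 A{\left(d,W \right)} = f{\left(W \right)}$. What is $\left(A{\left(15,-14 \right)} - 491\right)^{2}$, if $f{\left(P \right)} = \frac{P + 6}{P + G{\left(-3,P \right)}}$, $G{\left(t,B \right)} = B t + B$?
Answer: $\frac{11806096}{49} \approx 2.4094 \cdot 10^{5}$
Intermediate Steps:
$G{\left(t,B \right)} = B + B t$
$f{\left(P \right)} = - \frac{6 + P}{P}$ ($f{\left(P \right)} = \frac{P + 6}{P + P \left(1 - 3\right)} = \frac{6 + P}{P + P \left(-2\right)} = \frac{6 + P}{P - 2 P} = \frac{6 + P}{\left(-1\right) P} = \left(6 + P\right) \left(- \frac{1}{P}\right) = - \frac{6 + P}{P}$)
$A{\left(d,W \right)} = - \frac{-6 - W}{4 W}$ ($A{\left(d,W \right)} = - \frac{\frac{1}{W} \left(-6 - W\right)}{4} = - \frac{-6 - W}{4 W}$)
$\left(A{\left(15,-14 \right)} - 491\right)^{2} = \left(\frac{6 - 14}{4 \left(-14\right)} - 491\right)^{2} = \left(\frac{1}{4} \left(- \frac{1}{14}\right) \left(-8\right) - 491\right)^{2} = \left(\frac{1}{7} - 491\right)^{2} = \left(- \frac{3436}{7}\right)^{2} = \frac{11806096}{49}$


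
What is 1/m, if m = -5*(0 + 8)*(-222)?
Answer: 1/8880 ≈ 0.00011261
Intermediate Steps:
m = 8880 (m = -5*8*(-222) = -40*(-222) = 8880)
1/m = 1/8880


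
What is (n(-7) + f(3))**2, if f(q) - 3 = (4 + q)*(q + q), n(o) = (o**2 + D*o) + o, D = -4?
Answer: 13225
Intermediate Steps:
n(o) = o**2 - 3*o (n(o) = (o**2 - 4*o) + o = o**2 - 3*o)
f(q) = 3 + 2*q*(4 + q) (f(q) = 3 + (4 + q)*(q + q) = 3 + (4 + q)*(2*q) = 3 + 2*q*(4 + q))
(n(-7) + f(3))**2 = (-7*(-3 - 7) + (3 + 2*3**2 + 8*3))**2 = (-7*(-10) + (3 + 2*9 + 24))**2 = (70 + (3 + 18 + 24))**2 = (70 + 45)**2 = 115**2 = 13225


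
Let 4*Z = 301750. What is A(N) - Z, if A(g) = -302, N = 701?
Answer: -151479/2 ≈ -75740.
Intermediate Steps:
Z = 150875/2 (Z = (1/4)*301750 = 150875/2 ≈ 75438.)
A(N) - Z = -302 - 1*150875/2 = -302 - 150875/2 = -151479/2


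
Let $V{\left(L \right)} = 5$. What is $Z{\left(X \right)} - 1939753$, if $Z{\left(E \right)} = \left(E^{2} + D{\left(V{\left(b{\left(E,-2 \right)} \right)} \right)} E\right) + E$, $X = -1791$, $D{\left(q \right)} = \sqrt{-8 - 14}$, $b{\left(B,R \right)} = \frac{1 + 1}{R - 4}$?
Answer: $1266137 - 1791 i \sqrt{22} \approx 1.2661 \cdot 10^{6} - 8400.5 i$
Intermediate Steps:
$b{\left(B,R \right)} = \frac{2}{-4 + R}$
$D{\left(q \right)} = i \sqrt{22}$ ($D{\left(q \right)} = \sqrt{-22} = i \sqrt{22}$)
$Z{\left(E \right)} = E + E^{2} + i E \sqrt{22}$ ($Z{\left(E \right)} = \left(E^{2} + i \sqrt{22} E\right) + E = \left(E^{2} + i E \sqrt{22}\right) + E = E + E^{2} + i E \sqrt{22}$)
$Z{\left(X \right)} - 1939753 = - 1791 \left(1 - 1791 + i \sqrt{22}\right) - 1939753 = - 1791 \left(-1790 + i \sqrt{22}\right) - 1939753 = \left(3205890 - 1791 i \sqrt{22}\right) - 1939753 = 1266137 - 1791 i \sqrt{22}$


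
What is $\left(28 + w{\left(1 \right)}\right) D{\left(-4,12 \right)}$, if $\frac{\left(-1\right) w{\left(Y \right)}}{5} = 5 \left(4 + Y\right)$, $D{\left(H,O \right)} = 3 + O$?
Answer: $-1455$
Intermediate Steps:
$w{\left(Y \right)} = -100 - 25 Y$ ($w{\left(Y \right)} = - 5 \cdot 5 \left(4 + Y\right) = - 5 \left(20 + 5 Y\right) = -100 - 25 Y$)
$\left(28 + w{\left(1 \right)}\right) D{\left(-4,12 \right)} = \left(28 - 125\right) \left(3 + 12\right) = \left(28 - 125\right) 15 = \left(-97\right) 15 = -1455$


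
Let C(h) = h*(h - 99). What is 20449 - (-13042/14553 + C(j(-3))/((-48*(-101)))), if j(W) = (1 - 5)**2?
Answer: 30058743872/1469853 ≈ 20450.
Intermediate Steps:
j(W) = 16 (j(W) = (-4)**2 = 16)
C(h) = h*(-99 + h)
20449 - (-13042/14553 + C(j(-3))/((-48*(-101)))) = 20449 - (-13042/14553 + (16*(-99 + 16))/((-48*(-101)))) = 20449 - (-13042*1/14553 + (16*(-83))/4848) = 20449 - (-13042/14553 - 1328*1/4848) = 20449 - (-13042/14553 - 83/303) = 20449 - 1*(-1719875/1469853) = 20449 + 1719875/1469853 = 30058743872/1469853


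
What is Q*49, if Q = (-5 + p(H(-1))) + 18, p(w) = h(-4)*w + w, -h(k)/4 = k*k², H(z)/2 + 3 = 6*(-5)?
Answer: -830501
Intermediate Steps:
H(z) = -66 (H(z) = -6 + 2*(6*(-5)) = -6 + 2*(-30) = -6 - 60 = -66)
h(k) = -4*k³ (h(k) = -4*k*k² = -4*k³)
p(w) = 257*w (p(w) = (-4*(-4)³)*w + w = (-4*(-64))*w + w = 256*w + w = 257*w)
Q = -16949 (Q = (-5 + 257*(-66)) + 18 = (-5 - 16962) + 18 = -16967 + 18 = -16949)
Q*49 = -16949*49 = -830501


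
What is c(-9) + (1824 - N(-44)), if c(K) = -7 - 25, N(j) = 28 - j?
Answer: 1720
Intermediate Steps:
c(K) = -32
c(-9) + (1824 - N(-44)) = -32 + (1824 - (28 - 1*(-44))) = -32 + (1824 - (28 + 44)) = -32 + (1824 - 1*72) = -32 + (1824 - 72) = -32 + 1752 = 1720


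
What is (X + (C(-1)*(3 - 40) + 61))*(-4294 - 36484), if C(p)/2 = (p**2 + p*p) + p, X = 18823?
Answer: -767034180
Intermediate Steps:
C(p) = 2*p + 4*p**2 (C(p) = 2*((p**2 + p*p) + p) = 2*((p**2 + p**2) + p) = 2*(2*p**2 + p) = 2*(p + 2*p**2) = 2*p + 4*p**2)
(X + (C(-1)*(3 - 40) + 61))*(-4294 - 36484) = (18823 + ((2*(-1)*(1 + 2*(-1)))*(3 - 40) + 61))*(-4294 - 36484) = (18823 + ((2*(-1)*(1 - 2))*(-37) + 61))*(-40778) = (18823 + ((2*(-1)*(-1))*(-37) + 61))*(-40778) = (18823 + (2*(-37) + 61))*(-40778) = (18823 + (-74 + 61))*(-40778) = (18823 - 13)*(-40778) = 18810*(-40778) = -767034180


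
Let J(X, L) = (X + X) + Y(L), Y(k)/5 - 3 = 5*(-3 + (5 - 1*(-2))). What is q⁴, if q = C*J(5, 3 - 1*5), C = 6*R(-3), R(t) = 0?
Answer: 0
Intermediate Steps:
Y(k) = 115 (Y(k) = 15 + 5*(5*(-3 + (5 - 1*(-2)))) = 15 + 5*(5*(-3 + (5 + 2))) = 15 + 5*(5*(-3 + 7)) = 15 + 5*(5*4) = 15 + 5*20 = 15 + 100 = 115)
J(X, L) = 115 + 2*X (J(X, L) = (X + X) + 115 = 2*X + 115 = 115 + 2*X)
C = 0 (C = 6*0 = 0)
q = 0 (q = 0*(115 + 2*5) = 0*(115 + 10) = 0*125 = 0)
q⁴ = 0⁴ = 0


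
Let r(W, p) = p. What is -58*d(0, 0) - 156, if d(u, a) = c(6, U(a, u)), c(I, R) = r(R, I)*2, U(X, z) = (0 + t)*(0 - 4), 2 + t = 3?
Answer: -852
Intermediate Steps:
t = 1 (t = -2 + 3 = 1)
U(X, z) = -4 (U(X, z) = (0 + 1)*(0 - 4) = 1*(-4) = -4)
c(I, R) = 2*I (c(I, R) = I*2 = 2*I)
d(u, a) = 12 (d(u, a) = 2*6 = 12)
-58*d(0, 0) - 156 = -58*12 - 156 = -696 - 156 = -852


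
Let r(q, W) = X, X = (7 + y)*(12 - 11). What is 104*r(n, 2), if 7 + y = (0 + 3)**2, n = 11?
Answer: 936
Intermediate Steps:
y = 2 (y = -7 + (0 + 3)**2 = -7 + 3**2 = -7 + 9 = 2)
X = 9 (X = (7 + 2)*(12 - 11) = 9*1 = 9)
r(q, W) = 9
104*r(n, 2) = 104*9 = 936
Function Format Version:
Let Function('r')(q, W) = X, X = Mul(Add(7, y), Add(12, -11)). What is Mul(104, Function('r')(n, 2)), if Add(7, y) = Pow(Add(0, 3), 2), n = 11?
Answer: 936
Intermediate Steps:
y = 2 (y = Add(-7, Pow(Add(0, 3), 2)) = Add(-7, Pow(3, 2)) = Add(-7, 9) = 2)
X = 9 (X = Mul(Add(7, 2), Add(12, -11)) = Mul(9, 1) = 9)
Function('r')(q, W) = 9
Mul(104, Function('r')(n, 2)) = Mul(104, 9) = 936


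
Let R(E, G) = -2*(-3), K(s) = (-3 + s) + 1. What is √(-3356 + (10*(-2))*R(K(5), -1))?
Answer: 2*I*√869 ≈ 58.958*I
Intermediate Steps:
K(s) = -2 + s
R(E, G) = 6
√(-3356 + (10*(-2))*R(K(5), -1)) = √(-3356 + (10*(-2))*6) = √(-3356 - 20*6) = √(-3356 - 120) = √(-3476) = 2*I*√869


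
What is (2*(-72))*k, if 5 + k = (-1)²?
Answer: 576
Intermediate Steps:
k = -4 (k = -5 + (-1)² = -5 + 1 = -4)
(2*(-72))*k = (2*(-72))*(-4) = -144*(-4) = 576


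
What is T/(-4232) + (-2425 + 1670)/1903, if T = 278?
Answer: -1862097/4026748 ≈ -0.46243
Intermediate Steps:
T/(-4232) + (-2425 + 1670)/1903 = 278/(-4232) + (-2425 + 1670)/1903 = 278*(-1/4232) - 755*1/1903 = -139/2116 - 755/1903 = -1862097/4026748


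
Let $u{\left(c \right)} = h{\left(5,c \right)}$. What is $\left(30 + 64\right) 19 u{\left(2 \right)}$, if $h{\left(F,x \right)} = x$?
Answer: $3572$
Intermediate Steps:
$u{\left(c \right)} = c$
$\left(30 + 64\right) 19 u{\left(2 \right)} = \left(30 + 64\right) 19 \cdot 2 = 94 \cdot 19 \cdot 2 = 1786 \cdot 2 = 3572$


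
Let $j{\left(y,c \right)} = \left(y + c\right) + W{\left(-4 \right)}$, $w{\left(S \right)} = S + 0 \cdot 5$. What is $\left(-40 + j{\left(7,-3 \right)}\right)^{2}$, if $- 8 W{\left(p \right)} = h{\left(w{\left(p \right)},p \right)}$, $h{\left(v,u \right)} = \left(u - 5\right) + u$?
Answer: $\frac{75625}{64} \approx 1181.6$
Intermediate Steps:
$w{\left(S \right)} = S$ ($w{\left(S \right)} = S + 0 = S$)
$h{\left(v,u \right)} = -5 + 2 u$ ($h{\left(v,u \right)} = \left(-5 + u\right) + u = -5 + 2 u$)
$W{\left(p \right)} = \frac{5}{8} - \frac{p}{4}$ ($W{\left(p \right)} = - \frac{-5 + 2 p}{8} = \frac{5}{8} - \frac{p}{4}$)
$j{\left(y,c \right)} = \frac{13}{8} + c + y$ ($j{\left(y,c \right)} = \left(y + c\right) + \left(\frac{5}{8} - -1\right) = \left(c + y\right) + \left(\frac{5}{8} + 1\right) = \left(c + y\right) + \frac{13}{8} = \frac{13}{8} + c + y$)
$\left(-40 + j{\left(7,-3 \right)}\right)^{2} = \left(-40 + \left(\frac{13}{8} - 3 + 7\right)\right)^{2} = \left(-40 + \frac{45}{8}\right)^{2} = \left(- \frac{275}{8}\right)^{2} = \frac{75625}{64}$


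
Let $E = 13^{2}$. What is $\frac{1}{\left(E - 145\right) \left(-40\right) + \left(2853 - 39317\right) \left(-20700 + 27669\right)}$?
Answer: $- \frac{1}{254118576} \approx -3.9352 \cdot 10^{-9}$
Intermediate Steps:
$E = 169$
$\frac{1}{\left(E - 145\right) \left(-40\right) + \left(2853 - 39317\right) \left(-20700 + 27669\right)} = \frac{1}{\left(169 - 145\right) \left(-40\right) + \left(2853 - 39317\right) \left(-20700 + 27669\right)} = \frac{1}{24 \left(-40\right) - 254117616} = \frac{1}{-960 - 254117616} = \frac{1}{-254118576} = - \frac{1}{254118576}$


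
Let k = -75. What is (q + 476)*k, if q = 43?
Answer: -38925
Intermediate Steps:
(q + 476)*k = (43 + 476)*(-75) = 519*(-75) = -38925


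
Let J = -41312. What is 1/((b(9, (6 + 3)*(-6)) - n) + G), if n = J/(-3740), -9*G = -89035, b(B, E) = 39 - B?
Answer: 8415/83407223 ≈ 0.00010089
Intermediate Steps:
G = 89035/9 (G = -1/9*(-89035) = 89035/9 ≈ 9892.8)
n = 10328/935 (n = -41312/(-3740) = -41312*(-1/3740) = 10328/935 ≈ 11.046)
1/((b(9, (6 + 3)*(-6)) - n) + G) = 1/(((39 - 1*9) - 1*10328/935) + 89035/9) = 1/(((39 - 9) - 10328/935) + 89035/9) = 1/((30 - 10328/935) + 89035/9) = 1/(17722/935 + 89035/9) = 1/(83407223/8415) = 8415/83407223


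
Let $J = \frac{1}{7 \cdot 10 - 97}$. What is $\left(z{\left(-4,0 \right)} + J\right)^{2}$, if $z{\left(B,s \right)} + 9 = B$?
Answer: $\frac{123904}{729} \approx 169.96$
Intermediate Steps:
$J = - \frac{1}{27}$ ($J = \frac{1}{70 - 97} = \frac{1}{-27} = - \frac{1}{27} \approx -0.037037$)
$z{\left(B,s \right)} = -9 + B$
$\left(z{\left(-4,0 \right)} + J\right)^{2} = \left(\left(-9 - 4\right) - \frac{1}{27}\right)^{2} = \left(-13 - \frac{1}{27}\right)^{2} = \left(- \frac{352}{27}\right)^{2} = \frac{123904}{729}$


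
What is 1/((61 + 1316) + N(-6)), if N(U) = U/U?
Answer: 1/1378 ≈ 0.00072569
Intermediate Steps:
N(U) = 1
1/((61 + 1316) + N(-6)) = 1/((61 + 1316) + 1) = 1/(1377 + 1) = 1/1378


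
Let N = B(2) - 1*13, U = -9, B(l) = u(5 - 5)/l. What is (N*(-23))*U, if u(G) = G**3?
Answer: -2691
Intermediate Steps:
B(l) = 0 (B(l) = (5 - 5)**3/l = 0**3/l = 0/l = 0)
N = -13 (N = 0 - 1*13 = 0 - 13 = -13)
(N*(-23))*U = -13*(-23)*(-9) = 299*(-9) = -2691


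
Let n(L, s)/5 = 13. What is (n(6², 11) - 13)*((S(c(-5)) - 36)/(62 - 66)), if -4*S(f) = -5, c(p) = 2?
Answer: 1807/4 ≈ 451.75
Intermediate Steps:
n(L, s) = 65 (n(L, s) = 5*13 = 65)
S(f) = 5/4 (S(f) = -¼*(-5) = 5/4)
(n(6², 11) - 13)*((S(c(-5)) - 36)/(62 - 66)) = (65 - 13)*((5/4 - 36)/(62 - 66)) = 52*(-139/4/(-4)) = 52*(-139/4*(-¼)) = 52*(139/16) = 1807/4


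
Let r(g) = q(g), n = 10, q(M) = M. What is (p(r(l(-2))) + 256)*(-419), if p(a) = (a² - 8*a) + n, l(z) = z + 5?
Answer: -105169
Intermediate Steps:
l(z) = 5 + z
r(g) = g
p(a) = 10 + a² - 8*a (p(a) = (a² - 8*a) + 10 = 10 + a² - 8*a)
(p(r(l(-2))) + 256)*(-419) = ((10 + (5 - 2)² - 8*(5 - 2)) + 256)*(-419) = ((10 + 3² - 8*3) + 256)*(-419) = ((10 + 9 - 24) + 256)*(-419) = (-5 + 256)*(-419) = 251*(-419) = -105169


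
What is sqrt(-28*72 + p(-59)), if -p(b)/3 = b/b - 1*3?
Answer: I*sqrt(2010) ≈ 44.833*I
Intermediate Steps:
p(b) = 6 (p(b) = -3*(b/b - 1*3) = -3*(1 - 3) = -3*(-2) = 6)
sqrt(-28*72 + p(-59)) = sqrt(-28*72 + 6) = sqrt(-2016 + 6) = sqrt(-2010) = I*sqrt(2010)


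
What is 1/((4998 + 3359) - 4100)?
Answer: 1/4257 ≈ 0.00023491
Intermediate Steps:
1/((4998 + 3359) - 4100) = 1/(8357 - 4100) = 1/4257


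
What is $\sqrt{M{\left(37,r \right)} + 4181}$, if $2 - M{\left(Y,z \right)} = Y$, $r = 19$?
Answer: $\sqrt{4146} \approx 64.389$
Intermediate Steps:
$M{\left(Y,z \right)} = 2 - Y$
$\sqrt{M{\left(37,r \right)} + 4181} = \sqrt{\left(2 - 37\right) + 4181} = \sqrt{-35 + 4181} = \sqrt{4146}$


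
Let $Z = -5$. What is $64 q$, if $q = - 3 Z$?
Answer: $960$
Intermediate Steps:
$q = 15$ ($q = \left(-3\right) \left(-5\right) = 15$)
$64 q = 64 \cdot 15 = 960$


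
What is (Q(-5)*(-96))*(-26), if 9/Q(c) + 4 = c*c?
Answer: 7488/7 ≈ 1069.7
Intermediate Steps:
Q(c) = 9/(-4 + c**2) (Q(c) = 9/(-4 + c*c) = 9/(-4 + c**2))
(Q(-5)*(-96))*(-26) = ((9/(-4 + (-5)**2))*(-96))*(-26) = ((9/(-4 + 25))*(-96))*(-26) = ((9/21)*(-96))*(-26) = ((9*(1/21))*(-96))*(-26) = ((3/7)*(-96))*(-26) = -288/7*(-26) = 7488/7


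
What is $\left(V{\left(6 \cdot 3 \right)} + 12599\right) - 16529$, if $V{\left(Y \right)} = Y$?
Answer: $-3912$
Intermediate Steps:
$\left(V{\left(6 \cdot 3 \right)} + 12599\right) - 16529 = \left(6 \cdot 3 + 12599\right) - 16529 = \left(18 + 12599\right) - 16529 = 12617 - 16529 = -3912$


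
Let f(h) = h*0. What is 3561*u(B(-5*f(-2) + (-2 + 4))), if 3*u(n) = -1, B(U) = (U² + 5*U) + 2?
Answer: -1187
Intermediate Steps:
f(h) = 0
B(U) = 2 + U² + 5*U
u(n) = -⅓ (u(n) = (⅓)*(-1) = -⅓)
3561*u(B(-5*f(-2) + (-2 + 4))) = 3561*(-⅓) = -1187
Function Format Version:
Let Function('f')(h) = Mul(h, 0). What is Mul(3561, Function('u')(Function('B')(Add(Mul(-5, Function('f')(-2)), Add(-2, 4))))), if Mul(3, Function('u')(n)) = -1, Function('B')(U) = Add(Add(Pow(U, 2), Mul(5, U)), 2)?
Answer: -1187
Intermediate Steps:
Function('f')(h) = 0
Function('B')(U) = Add(2, Pow(U, 2), Mul(5, U))
Function('u')(n) = Rational(-1, 3) (Function('u')(n) = Mul(Rational(1, 3), -1) = Rational(-1, 3))
Mul(3561, Function('u')(Function('B')(Add(Mul(-5, Function('f')(-2)), Add(-2, 4))))) = Mul(3561, Rational(-1, 3)) = -1187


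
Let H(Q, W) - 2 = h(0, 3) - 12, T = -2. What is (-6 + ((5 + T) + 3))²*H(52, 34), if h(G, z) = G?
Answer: 0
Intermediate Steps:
H(Q, W) = -10 (H(Q, W) = 2 + (0 - 12) = 2 - 12 = -10)
(-6 + ((5 + T) + 3))²*H(52, 34) = (-6 + ((5 - 2) + 3))²*(-10) = (-6 + (3 + 3))²*(-10) = (-6 + 6)²*(-10) = 0²*(-10) = 0*(-10) = 0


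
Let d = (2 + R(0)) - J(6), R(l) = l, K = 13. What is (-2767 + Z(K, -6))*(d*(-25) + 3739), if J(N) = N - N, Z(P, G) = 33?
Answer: -10085726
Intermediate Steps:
J(N) = 0
d = 2 (d = (2 + 0) - 1*0 = 2 + 0 = 2)
(-2767 + Z(K, -6))*(d*(-25) + 3739) = (-2767 + 33)*(2*(-25) + 3739) = -2734*(-50 + 3739) = -2734*3689 = -10085726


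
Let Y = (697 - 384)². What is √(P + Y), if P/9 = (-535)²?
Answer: √2673994 ≈ 1635.2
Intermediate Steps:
P = 2576025 (P = 9*(-535)² = 9*286225 = 2576025)
Y = 97969 (Y = 313² = 97969)
√(P + Y) = √(2576025 + 97969) = √2673994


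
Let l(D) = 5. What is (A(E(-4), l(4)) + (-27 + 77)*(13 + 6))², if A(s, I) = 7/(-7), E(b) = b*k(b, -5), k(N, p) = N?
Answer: 900601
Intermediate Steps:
E(b) = b² (E(b) = b*b = b²)
A(s, I) = -1 (A(s, I) = 7*(-⅐) = -1)
(A(E(-4), l(4)) + (-27 + 77)*(13 + 6))² = (-1 + (-27 + 77)*(13 + 6))² = (-1 + 50*19)² = (-1 + 950)² = 949² = 900601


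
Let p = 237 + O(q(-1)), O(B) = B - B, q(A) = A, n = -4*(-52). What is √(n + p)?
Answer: √445 ≈ 21.095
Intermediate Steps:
n = 208
O(B) = 0
p = 237 (p = 237 + 0 = 237)
√(n + p) = √(208 + 237) = √445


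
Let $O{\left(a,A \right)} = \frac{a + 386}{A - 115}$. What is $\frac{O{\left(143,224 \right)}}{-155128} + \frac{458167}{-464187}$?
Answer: $- \frac{7747369365907}{7848915702024} \approx -0.98706$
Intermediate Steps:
$O{\left(a,A \right)} = \frac{386 + a}{-115 + A}$
$\frac{O{\left(143,224 \right)}}{-155128} + \frac{458167}{-464187} = \frac{\frac{1}{-115 + 224} \left(386 + 143\right)}{-155128} + \frac{458167}{-464187} = \frac{1}{109} \cdot 529 \left(- \frac{1}{155128}\right) + 458167 \left(- \frac{1}{464187}\right) = \frac{1}{109} \cdot 529 \left(- \frac{1}{155128}\right) - \frac{458167}{464187} = \frac{529}{109} \left(- \frac{1}{155128}\right) - \frac{458167}{464187} = - \frac{529}{16908952} - \frac{458167}{464187} = - \frac{7747369365907}{7848915702024}$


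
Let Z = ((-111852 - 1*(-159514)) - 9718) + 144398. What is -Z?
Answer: -182342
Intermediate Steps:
Z = 182342 (Z = ((-111852 + 159514) - 9718) + 144398 = (47662 - 9718) + 144398 = 37944 + 144398 = 182342)
-Z = -1*182342 = -182342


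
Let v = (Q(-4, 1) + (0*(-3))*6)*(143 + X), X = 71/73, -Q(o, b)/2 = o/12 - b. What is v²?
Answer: 7069446400/47961 ≈ 1.4740e+5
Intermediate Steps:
Q(o, b) = 2*b - o/6 (Q(o, b) = -2*(o/12 - b) = -2*(-b + o/12) = 2*b - o/6)
X = 71/73 (X = 71*(1/73) = 71/73 ≈ 0.97260)
v = 84080/219 (v = ((2*1 - ⅙*(-4)) + (0*(-3))*6)*(143 + 71/73) = ((2 + ⅔) + 0*6)*(10510/73) = (8/3 + 0)*(10510/73) = (8/3)*(10510/73) = 84080/219 ≈ 383.93)
v² = (84080/219)² = 7069446400/47961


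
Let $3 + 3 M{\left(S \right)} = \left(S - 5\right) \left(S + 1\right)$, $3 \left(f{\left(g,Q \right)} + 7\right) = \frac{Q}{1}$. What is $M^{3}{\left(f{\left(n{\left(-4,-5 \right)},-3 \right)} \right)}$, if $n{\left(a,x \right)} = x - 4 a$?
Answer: $\frac{681472}{27} \approx 25240.0$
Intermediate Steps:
$f{\left(g,Q \right)} = -7 + \frac{Q}{3}$ ($f{\left(g,Q \right)} = -7 + \frac{Q 1^{-1}}{3} = -7 + \frac{Q 1}{3} = -7 + \frac{Q}{3}$)
$M{\left(S \right)} = -1 + \frac{\left(1 + S\right) \left(-5 + S\right)}{3}$ ($M{\left(S \right)} = -1 + \frac{\left(S - 5\right) \left(S + 1\right)}{3} = -1 + \frac{\left(-5 + S\right) \left(1 + S\right)}{3} = -1 + \frac{\left(1 + S\right) \left(-5 + S\right)}{3}$)
$M^{3}{\left(f{\left(n{\left(-4,-5 \right)},-3 \right)} \right)} = \left(- \frac{8}{3} - \frac{4 \left(-7 + \frac{1}{3} \left(-3\right)\right)}{3} + \frac{\left(-7 + \frac{1}{3} \left(-3\right)\right)^{2}}{3}\right)^{3} = \left(- \frac{8}{3} - \frac{4 \left(-7 - 1\right)}{3} + \frac{\left(-7 - 1\right)^{2}}{3}\right)^{3} = \left(- \frac{8}{3} - - \frac{32}{3} + \frac{\left(-8\right)^{2}}{3}\right)^{3} = \left(- \frac{8}{3} + \frac{32}{3} + \frac{1}{3} \cdot 64\right)^{3} = \left(- \frac{8}{3} + \frac{32}{3} + \frac{64}{3}\right)^{3} = \left(\frac{88}{3}\right)^{3} = \frac{681472}{27}$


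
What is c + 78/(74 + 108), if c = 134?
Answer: 941/7 ≈ 134.43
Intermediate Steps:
c + 78/(74 + 108) = 134 + 78/(74 + 108) = 134 + 78/182 = 134 + (1/182)*78 = 134 + 3/7 = 941/7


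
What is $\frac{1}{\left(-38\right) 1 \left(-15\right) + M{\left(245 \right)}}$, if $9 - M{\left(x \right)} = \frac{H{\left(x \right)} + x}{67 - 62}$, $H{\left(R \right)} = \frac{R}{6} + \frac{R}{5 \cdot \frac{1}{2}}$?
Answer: $\frac{30}{15067} \approx 0.0019911$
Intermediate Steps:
$H{\left(R \right)} = \frac{17 R}{30}$ ($H{\left(R \right)} = R \frac{1}{6} + \frac{R}{5 \cdot \frac{1}{2}} = \frac{R}{6} + \frac{R}{\frac{5}{2}} = \frac{R}{6} + R \frac{2}{5} = \frac{R}{6} + \frac{2 R}{5} = \frac{17 R}{30}$)
$M{\left(x \right)} = 9 - \frac{47 x}{150}$ ($M{\left(x \right)} = 9 - \frac{\frac{17 x}{30} + x}{67 - 62} = 9 - \frac{\frac{47}{30} x}{5} = 9 - \frac{47 x}{30} \cdot \frac{1}{5} = 9 - \frac{47 x}{150}$)
$\frac{1}{\left(-38\right) 1 \left(-15\right) + M{\left(245 \right)}} = \frac{1}{\left(-38\right) 1 \left(-15\right) + \left(9 - \frac{2303}{30}\right)} = \frac{1}{\left(-38\right) \left(-15\right) + \left(9 - \frac{2303}{30}\right)} = \frac{1}{570 - \frac{2033}{30}} = \frac{1}{\frac{15067}{30}} = \frac{30}{15067}$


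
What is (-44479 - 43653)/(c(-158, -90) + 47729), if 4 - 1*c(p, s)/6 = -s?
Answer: -88132/47213 ≈ -1.8667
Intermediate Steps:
c(p, s) = 24 + 6*s (c(p, s) = 24 - (-6)*s = 24 + 6*s)
(-44479 - 43653)/(c(-158, -90) + 47729) = (-44479 - 43653)/((24 + 6*(-90)) + 47729) = -88132/((24 - 540) + 47729) = -88132/(-516 + 47729) = -88132/47213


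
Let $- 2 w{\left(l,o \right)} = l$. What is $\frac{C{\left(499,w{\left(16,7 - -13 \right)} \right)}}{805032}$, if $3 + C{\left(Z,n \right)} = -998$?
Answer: $- \frac{1001}{805032} \approx -0.0012434$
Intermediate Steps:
$w{\left(l,o \right)} = - \frac{l}{2}$
$C{\left(Z,n \right)} = -1001$ ($C{\left(Z,n \right)} = -3 - 998 = -1001$)
$\frac{C{\left(499,w{\left(16,7 - -13 \right)} \right)}}{805032} = - \frac{1001}{805032}$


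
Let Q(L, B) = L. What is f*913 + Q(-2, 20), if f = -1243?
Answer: -1134861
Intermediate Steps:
f*913 + Q(-2, 20) = -1243*913 - 2 = -1134859 - 2 = -1134861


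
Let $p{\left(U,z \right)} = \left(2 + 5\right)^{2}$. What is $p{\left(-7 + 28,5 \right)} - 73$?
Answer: $-24$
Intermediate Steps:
$p{\left(U,z \right)} = 49$ ($p{\left(U,z \right)} = 7^{2} = 49$)
$p{\left(-7 + 28,5 \right)} - 73 = 49 - 73 = -24$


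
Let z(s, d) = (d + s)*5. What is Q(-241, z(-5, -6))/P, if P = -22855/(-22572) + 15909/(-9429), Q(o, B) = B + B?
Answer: 7803817560/47866051 ≈ 163.03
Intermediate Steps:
z(s, d) = 5*d + 5*s
Q(o, B) = 2*B
P = -47866051/70943796 (P = -22855*(-1/22572) + 15909*(-1/9429) = 22855/22572 - 5303/3143 = -47866051/70943796 ≈ -0.67470)
Q(-241, z(-5, -6))/P = (2*(5*(-6) + 5*(-5)))/(-47866051/70943796) = (2*(-30 - 25))*(-70943796/47866051) = (2*(-55))*(-70943796/47866051) = -110*(-70943796/47866051) = 7803817560/47866051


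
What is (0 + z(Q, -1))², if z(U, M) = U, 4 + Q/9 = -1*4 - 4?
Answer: 11664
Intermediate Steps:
Q = -108 (Q = -36 + 9*(-1*4 - 4) = -36 + 9*(-4 - 4) = -36 + 9*(-8) = -36 - 72 = -108)
(0 + z(Q, -1))² = (0 - 108)² = (-108)² = 11664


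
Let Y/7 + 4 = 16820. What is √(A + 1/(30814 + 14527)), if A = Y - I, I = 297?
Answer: 6*√6705069292471/45341 ≈ 342.66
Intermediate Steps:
Y = 117712 (Y = -28 + 7*16820 = -28 + 117740 = 117712)
A = 117415 (A = 117712 - 1*297 = 117712 - 297 = 117415)
√(A + 1/(30814 + 14527)) = √(117415 + 1/(30814 + 14527)) = √(117415 + 1/45341) = √(5323713516/45341) = 6*√6705069292471/45341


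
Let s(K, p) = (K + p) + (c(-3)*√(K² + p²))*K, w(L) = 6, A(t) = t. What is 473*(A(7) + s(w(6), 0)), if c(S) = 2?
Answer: 40205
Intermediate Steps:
s(K, p) = K + p + 2*K*√(K² + p²) (s(K, p) = (K + p) + (2*√(K² + p²))*K = (K + p) + 2*K*√(K² + p²) = K + p + 2*K*√(K² + p²))
473*(A(7) + s(w(6), 0)) = 473*(7 + (6 + 0 + 2*6*√(6² + 0²))) = 473*(7 + (6 + 0 + 2*6*√(36 + 0))) = 473*(7 + (6 + 0 + 2*6*√36)) = 473*(7 + (6 + 0 + 2*6*6)) = 473*(7 + (6 + 0 + 72)) = 473*(7 + 78) = 473*85 = 40205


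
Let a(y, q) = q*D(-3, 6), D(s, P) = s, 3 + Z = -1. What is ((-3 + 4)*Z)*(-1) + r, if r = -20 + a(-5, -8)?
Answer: 8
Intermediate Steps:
Z = -4 (Z = -3 - 1 = -4)
a(y, q) = -3*q (a(y, q) = q*(-3) = -3*q)
r = 4 (r = -20 - 3*(-8) = -20 + 24 = 4)
((-3 + 4)*Z)*(-1) + r = ((-3 + 4)*(-4))*(-1) + 4 = (1*(-4))*(-1) + 4 = -4*(-1) + 4 = 4 + 4 = 8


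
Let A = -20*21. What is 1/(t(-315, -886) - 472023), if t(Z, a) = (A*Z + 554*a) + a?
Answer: -1/831453 ≈ -1.2027e-6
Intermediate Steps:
A = -420
t(Z, a) = -420*Z + 555*a (t(Z, a) = (-420*Z + 554*a) + a = -420*Z + 555*a)
1/(t(-315, -886) - 472023) = 1/((-420*(-315) + 555*(-886)) - 472023) = 1/((132300 - 491730) - 472023) = 1/(-359430 - 472023) = 1/(-831453) = -1/831453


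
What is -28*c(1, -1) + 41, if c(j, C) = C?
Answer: 69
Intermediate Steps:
-28*c(1, -1) + 41 = -28*(-1) + 41 = 28 + 41 = 69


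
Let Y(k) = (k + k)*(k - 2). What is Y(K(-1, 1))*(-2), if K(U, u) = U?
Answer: -12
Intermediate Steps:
Y(k) = 2*k*(-2 + k) (Y(k) = (2*k)*(-2 + k) = 2*k*(-2 + k))
Y(K(-1, 1))*(-2) = (2*(-1)*(-2 - 1))*(-2) = (2*(-1)*(-3))*(-2) = 6*(-2) = -12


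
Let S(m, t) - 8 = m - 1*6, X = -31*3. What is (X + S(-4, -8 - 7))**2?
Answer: 9025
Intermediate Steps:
X = -93
S(m, t) = 2 + m (S(m, t) = 8 + (m - 1*6) = 8 + (m - 6) = 8 + (-6 + m) = 2 + m)
(X + S(-4, -8 - 7))**2 = (-93 + (2 - 4))**2 = (-93 - 2)**2 = (-95)**2 = 9025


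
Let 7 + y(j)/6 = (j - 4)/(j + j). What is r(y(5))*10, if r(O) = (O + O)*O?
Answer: 171396/5 ≈ 34279.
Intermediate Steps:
y(j) = -42 + 3*(-4 + j)/j (y(j) = -42 + 6*((j - 4)/(j + j)) = -42 + 6*((-4 + j)/((2*j))) = -42 + 6*((-4 + j)*(1/(2*j))) = -42 + 6*((-4 + j)/(2*j)) = -42 + 3*(-4 + j)/j)
r(O) = 2*O² (r(O) = (2*O)*O = 2*O²)
r(y(5))*10 = (2*(-39 - 12/5)²)*10 = (2*(-207/5)²)*10 = (2*(42849/25))*10 = (85698/25)*10 = 171396/5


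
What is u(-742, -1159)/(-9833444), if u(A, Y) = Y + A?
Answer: 1901/9833444 ≈ 0.00019332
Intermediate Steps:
u(A, Y) = A + Y
u(-742, -1159)/(-9833444) = (-742 - 1159)/(-9833444) = -1901*(-1/9833444) = 1901/9833444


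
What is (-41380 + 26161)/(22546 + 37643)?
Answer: -5073/20063 ≈ -0.25285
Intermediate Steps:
(-41380 + 26161)/(22546 + 37643) = -15219/60189 = -15219*1/60189 = -5073/20063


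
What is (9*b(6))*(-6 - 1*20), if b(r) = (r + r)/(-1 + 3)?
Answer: -1404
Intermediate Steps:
b(r) = r (b(r) = (2*r)/2 = (2*r)*(½) = r)
(9*b(6))*(-6 - 1*20) = (9*6)*(-6 - 1*20) = 54*(-6 - 20) = 54*(-26) = -1404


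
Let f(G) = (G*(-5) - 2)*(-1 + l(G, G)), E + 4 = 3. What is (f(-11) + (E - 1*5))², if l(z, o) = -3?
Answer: 47524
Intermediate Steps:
E = -1 (E = -4 + 3 = -1)
f(G) = 8 + 20*G (f(G) = (G*(-5) - 2)*(-1 - 3) = (-5*G - 2)*(-4) = (-2 - 5*G)*(-4) = 8 + 20*G)
(f(-11) + (E - 1*5))² = ((8 + 20*(-11)) + (-1 - 1*5))² = ((8 - 220) + (-1 - 5))² = (-212 - 6)² = (-218)² = 47524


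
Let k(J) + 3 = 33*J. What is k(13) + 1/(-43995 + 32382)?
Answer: 4947137/11613 ≈ 426.00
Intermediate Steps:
k(J) = -3 + 33*J
k(13) + 1/(-43995 + 32382) = (-3 + 33*13) + 1/(-43995 + 32382) = (-3 + 429) + 1/(-11613) = 426 - 1/11613 = 4947137/11613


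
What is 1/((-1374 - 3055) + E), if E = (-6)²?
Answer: -1/4393 ≈ -0.00022763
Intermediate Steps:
E = 36
1/((-1374 - 3055) + E) = 1/((-1374 - 3055) + 36) = 1/(-4429 + 36) = 1/(-4393) = -1/4393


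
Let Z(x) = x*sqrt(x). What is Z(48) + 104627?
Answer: 104627 + 192*sqrt(3) ≈ 1.0496e+5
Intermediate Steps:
Z(x) = x**(3/2)
Z(48) + 104627 = 48**(3/2) + 104627 = 192*sqrt(3) + 104627 = 104627 + 192*sqrt(3)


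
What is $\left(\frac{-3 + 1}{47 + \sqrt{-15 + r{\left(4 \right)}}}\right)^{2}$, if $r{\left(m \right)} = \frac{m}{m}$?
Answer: $\frac{4}{\left(47 + i \sqrt{14}\right)^{2}} \approx 0.0017767 - 0.00028469 i$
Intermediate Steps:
$r{\left(m \right)} = 1$
$\left(\frac{-3 + 1}{47 + \sqrt{-15 + r{\left(4 \right)}}}\right)^{2} = \left(\frac{-3 + 1}{47 + \sqrt{-15 + 1}}\right)^{2} = \left(- \frac{2}{47 + \sqrt{-14}}\right)^{2} = \left(- \frac{2}{47 + i \sqrt{14}}\right)^{2} = \frac{4}{\left(47 + i \sqrt{14}\right)^{2}}$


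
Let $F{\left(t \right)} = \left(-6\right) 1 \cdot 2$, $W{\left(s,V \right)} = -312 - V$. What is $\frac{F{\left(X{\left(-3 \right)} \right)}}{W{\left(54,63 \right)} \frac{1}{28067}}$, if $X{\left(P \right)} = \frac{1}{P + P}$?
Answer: $\frac{112268}{125} \approx 898.14$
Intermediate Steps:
$X{\left(P \right)} = \frac{1}{2 P}$
$F{\left(t \right)} = -12$ ($F{\left(t \right)} = \left(-6\right) 2 = -12$)
$\frac{F{\left(X{\left(-3 \right)} \right)}}{W{\left(54,63 \right)} \frac{1}{28067}} = - \frac{12}{\left(-312 - 63\right) \frac{1}{28067}} = - \frac{12}{\left(-375\right) \frac{1}{28067}} = - \frac{12}{- \frac{375}{28067}} = \left(-12\right) \left(- \frac{28067}{375}\right) = \frac{112268}{125}$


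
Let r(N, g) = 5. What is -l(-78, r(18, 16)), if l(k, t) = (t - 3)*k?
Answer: 156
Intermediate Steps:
l(k, t) = k*(-3 + t) (l(k, t) = (-3 + t)*k = k*(-3 + t))
-l(-78, r(18, 16)) = -(-78)*(-3 + 5) = -(-78)*2 = -1*(-156) = 156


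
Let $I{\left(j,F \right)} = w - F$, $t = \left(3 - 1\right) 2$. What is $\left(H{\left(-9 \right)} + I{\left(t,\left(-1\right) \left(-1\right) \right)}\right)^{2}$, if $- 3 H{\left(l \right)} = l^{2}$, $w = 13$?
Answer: $225$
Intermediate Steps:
$t = 4$ ($t = 2 \cdot 2 = 4$)
$I{\left(j,F \right)} = 13 - F$
$H{\left(l \right)} = - \frac{l^{2}}{3}$
$\left(H{\left(-9 \right)} + I{\left(t,\left(-1\right) \left(-1\right) \right)}\right)^{2} = \left(- \frac{\left(-9\right)^{2}}{3} + \left(13 - \left(-1\right) \left(-1\right)\right)\right)^{2} = \left(\left(- \frac{1}{3}\right) 81 + \left(13 - 1\right)\right)^{2} = \left(-27 + \left(13 - 1\right)\right)^{2} = \left(-27 + 12\right)^{2} = \left(-15\right)^{2} = 225$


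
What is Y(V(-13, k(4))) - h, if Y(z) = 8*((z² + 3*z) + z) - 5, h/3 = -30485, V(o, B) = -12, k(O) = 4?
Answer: 92218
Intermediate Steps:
h = -91455 (h = 3*(-30485) = -91455)
Y(z) = -5 + 8*z² + 32*z (Y(z) = 8*(z² + 4*z) - 5 = (8*z² + 32*z) - 5 = -5 + 8*z² + 32*z)
Y(V(-13, k(4))) - h = (-5 + 8*(-12)² + 32*(-12)) - 1*(-91455) = (-5 + 8*144 - 384) + 91455 = (-5 + 1152 - 384) + 91455 = 763 + 91455 = 92218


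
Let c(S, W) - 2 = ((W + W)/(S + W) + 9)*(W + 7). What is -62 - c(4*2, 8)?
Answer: -214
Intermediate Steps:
c(S, W) = 2 + (7 + W)*(9 + 2*W/(S + W)) (c(S, W) = 2 + ((W + W)/(S + W) + 9)*(W + 7) = 2 + ((2*W)/(S + W) + 9)*(7 + W) = 2 + (2*W/(S + W) + 9)*(7 + W) = 2 + (9 + 2*W/(S + W))*(7 + W) = 2 + (7 + W)*(9 + 2*W/(S + W)))
-62 - c(4*2, 8) = -62 - (11*8² + 65*(4*2) + 79*8 + 9*(4*2)*8)/(4*2 + 8) = -62 - (11*64 + 65*8 + 632 + 9*8*8)/(8 + 8) = -62 - (704 + 520 + 632 + 576)/16 = -62 - 2432/16 = -62 - 1*152 = -62 - 152 = -214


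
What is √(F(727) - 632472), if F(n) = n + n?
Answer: I*√631018 ≈ 794.37*I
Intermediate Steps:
F(n) = 2*n
√(F(727) - 632472) = √(2*727 - 632472) = √(1454 - 632472) = √(-631018) = I*√631018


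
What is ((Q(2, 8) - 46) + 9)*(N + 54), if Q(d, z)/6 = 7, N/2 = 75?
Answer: 1020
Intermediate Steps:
N = 150 (N = 2*75 = 150)
Q(d, z) = 42 (Q(d, z) = 6*7 = 42)
((Q(2, 8) - 46) + 9)*(N + 54) = ((42 - 46) + 9)*(150 + 54) = (-4 + 9)*204 = 5*204 = 1020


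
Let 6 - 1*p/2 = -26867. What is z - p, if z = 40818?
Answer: -12928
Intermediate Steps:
p = 53746 (p = 12 - 2*(-26867) = 12 + 53734 = 53746)
z - p = 40818 - 1*53746 = 40818 - 53746 = -12928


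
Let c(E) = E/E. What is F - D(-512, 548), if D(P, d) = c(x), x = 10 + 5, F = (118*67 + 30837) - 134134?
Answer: -95392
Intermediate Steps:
F = -95391 (F = (7906 + 30837) - 134134 = 38743 - 134134 = -95391)
x = 15
c(E) = 1
D(P, d) = 1
F - D(-512, 548) = -95391 - 1*1 = -95391 - 1 = -95392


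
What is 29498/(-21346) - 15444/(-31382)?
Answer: -11462281/12882311 ≈ -0.88977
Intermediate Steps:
29498/(-21346) - 15444/(-31382) = 29498*(-1/21346) - 15444*(-1/31382) = -14749/10673 + 594/1207 = -11462281/12882311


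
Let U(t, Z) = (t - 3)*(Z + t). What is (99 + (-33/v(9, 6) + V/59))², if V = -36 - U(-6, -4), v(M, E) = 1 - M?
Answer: 2272142889/222784 ≈ 10199.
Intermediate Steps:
U(t, Z) = (-3 + t)*(Z + t)
V = -126 (V = -36 - ((-6)² - 3*(-4) - 3*(-6) - 4*(-6)) = -36 - (36 + 12 + 18 + 24) = -36 - 1*90 = -36 - 90 = -126)
(99 + (-33/v(9, 6) + V/59))² = (99 + (-33/(1 - 1*9) - 126/59))² = (99 + (-33/(1 - 9) - 126*1/59))² = (99 + (-33/(-8) - 126/59))² = (99 + (-33*(-⅛) - 126/59))² = (99 + (33/8 - 126/59))² = (99 + 939/472)² = (47667/472)² = 2272142889/222784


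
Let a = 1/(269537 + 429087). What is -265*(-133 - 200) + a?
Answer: 61650074881/698624 ≈ 88245.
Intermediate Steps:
a = 1/698624 ≈ 1.4314e-6
-265*(-133 - 200) + a = -265*(-133 - 200) + 1/698624 = -265*(-333) + 1/698624 = 88245 + 1/698624 = 61650074881/698624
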